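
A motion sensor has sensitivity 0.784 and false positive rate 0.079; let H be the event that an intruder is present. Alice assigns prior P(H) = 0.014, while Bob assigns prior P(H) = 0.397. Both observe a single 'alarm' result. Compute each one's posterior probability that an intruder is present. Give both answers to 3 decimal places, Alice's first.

P('+'|H) = 0.784, P('+'|¬H) = 0.079.
Alice: numerator 0.784·0.014 = 0.010976; evidence = 0.010976+0.079·0.986 = 0.088870; posterior = 0.124.
Bob: numerator 0.784·0.397 = 0.31125; evidence = 0.31125+0.079·0.603 = 0.35889; posterior = 0.867.

Alice: 0.124; Bob: 0.867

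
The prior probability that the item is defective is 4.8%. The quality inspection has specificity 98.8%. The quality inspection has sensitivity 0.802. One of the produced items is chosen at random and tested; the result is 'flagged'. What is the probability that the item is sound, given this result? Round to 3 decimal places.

P(¬H | E) ≈ 0.229

Let H be the event that the item is defective. P(H) = 0.048, so P(¬H) = 0.952. With E the 'flagged' result, P(E|H) = 0.802 and P(E|¬H) = 0.012.
P(E) = 0.802·0.048 + 0.012·0.952 = 0.038496 + 0.011424 = 0.049920.
By Bayes' theorem, P(H|E) = 0.038496 / 0.049920 = 0.771. Hence P(¬H|E) = 1 − 0.771 = 0.229.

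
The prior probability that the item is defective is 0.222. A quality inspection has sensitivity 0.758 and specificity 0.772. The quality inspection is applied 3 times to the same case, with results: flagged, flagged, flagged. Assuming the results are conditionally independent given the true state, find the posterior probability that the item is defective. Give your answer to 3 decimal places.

With H the event that the item is defective, the joint likelihood of the observed sequence is P(data|H) = 0.758·0.758·0.758 = 0.43552 and P(data|¬H) = 0.228·0.228·0.228 = 0.011852.
Bayes: P(H|data) = 0.222·0.43552 / (0.222·0.43552 + 0.778·0.011852) = 0.096685/0.10591 = 0.9129.

Posterior P(H) ≈ 0.913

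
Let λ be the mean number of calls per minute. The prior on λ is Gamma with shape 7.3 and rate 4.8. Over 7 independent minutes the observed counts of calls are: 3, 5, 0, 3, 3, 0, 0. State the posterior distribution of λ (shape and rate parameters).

Total count ∑xᵢ = 14 over n = 7 minutes.
Gamma is conjugate to the Poisson likelihood: posterior is Gamma(shape = 7.3+14 = 21.3, rate = 4.8+7 = 11.8).

Posterior: Gamma(shape=21.3, rate=11.8)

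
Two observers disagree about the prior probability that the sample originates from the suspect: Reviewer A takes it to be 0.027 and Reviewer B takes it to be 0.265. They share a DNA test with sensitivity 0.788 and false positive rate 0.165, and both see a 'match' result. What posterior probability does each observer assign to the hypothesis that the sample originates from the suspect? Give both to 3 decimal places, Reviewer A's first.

Reviewer A: 0.117; Reviewer B: 0.633

P('+'|H) = 0.788, P('+'|¬H) = 0.165.
Reviewer A: numerator 0.788·0.027 = 0.021276; evidence = 0.021276+0.165·0.973 = 0.18182; posterior = 0.117.
Reviewer B: numerator 0.788·0.265 = 0.20882; evidence = 0.20882+0.165·0.735 = 0.33010; posterior = 0.633.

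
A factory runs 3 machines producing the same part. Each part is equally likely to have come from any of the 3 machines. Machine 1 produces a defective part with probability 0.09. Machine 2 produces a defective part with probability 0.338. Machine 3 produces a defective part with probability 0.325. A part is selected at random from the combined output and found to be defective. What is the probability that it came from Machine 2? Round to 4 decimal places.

Posterior probability ≈ 0.4489

Tabulate prior·likelihood by source: [1] prior 0.333333, lik 0.09, product 0.03000; [2] prior 0.333333, lik 0.338, product 0.1127; [3] prior 0.333333, lik 0.325, product 0.1083.
Normalizing constant = 0.25100; the posterior for Machine 2 is its product over the sum, 0.1127/0.25100 = 0.4489.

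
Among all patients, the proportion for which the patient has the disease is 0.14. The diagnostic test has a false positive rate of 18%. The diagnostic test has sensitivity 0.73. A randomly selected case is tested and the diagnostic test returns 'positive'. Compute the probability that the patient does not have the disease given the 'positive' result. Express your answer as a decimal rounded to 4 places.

P(¬H | E) ≈ 0.6023

Write H for 'the patient has the disease'. Prior odds H:¬H = 0.14/0.86 = 0.16279. For the 'positive' outcome, the likelihood ratio is 0.73/0.18 = 4.0556.
Posterior odds = 0.16279 × 4.0556 = 0.66021, so P(H|E) = 0.66021/(1+0.66021) = 0.3977. Then P(¬H|E) = 1 − 0.3977 = 0.6023.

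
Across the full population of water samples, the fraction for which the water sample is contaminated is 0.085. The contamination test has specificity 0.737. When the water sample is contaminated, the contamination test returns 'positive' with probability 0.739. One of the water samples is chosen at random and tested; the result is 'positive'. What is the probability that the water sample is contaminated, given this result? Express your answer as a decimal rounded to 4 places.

P(H | E) ≈ 0.2070

Let H be the event that the water sample is contaminated. P(H) = 0.085, so P(¬H) = 0.915. With E the 'positive' result, P(E|H) = 0.739 and P(E|¬H) = 0.263.
P(E) = 0.739·0.085 + 0.263·0.915 = 0.062815 + 0.24065 = 0.30346.
By Bayes' theorem, P(H|E) = 0.062815 / 0.30346 = 0.2070.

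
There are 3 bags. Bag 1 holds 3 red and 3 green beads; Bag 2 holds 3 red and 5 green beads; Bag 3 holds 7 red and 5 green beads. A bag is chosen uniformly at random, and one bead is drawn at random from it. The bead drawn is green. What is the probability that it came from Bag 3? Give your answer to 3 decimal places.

Posterior probability ≈ 0.270

P(green|Bag 1) = 0.5; P(green|Bag 2) = 0.625; P(green|Bag 3) = 0.4167.
Prior × likelihood for each source: 0.333333·0.5=0.1667, 0.333333·0.625=0.2083, 0.333333·0.4167=0.1389. Summing gives P(green) = 0.51389.
P(Bag 3 | green) = 0.1389 / 0.51389 = 0.270.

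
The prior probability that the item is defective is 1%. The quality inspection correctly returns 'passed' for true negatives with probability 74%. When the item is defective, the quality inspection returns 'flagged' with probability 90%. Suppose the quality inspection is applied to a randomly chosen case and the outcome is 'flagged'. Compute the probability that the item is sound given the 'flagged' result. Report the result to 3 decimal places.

Write H for 'the item is defective'. Prior odds H:¬H = 0.01/0.99 = 0.010101. For the 'flagged' outcome, the likelihood ratio is 0.9/0.26 = 3.4615.
Posterior odds = 0.010101 × 3.4615 = 0.034965, so P(H|E) = 0.034965/(1+0.034965) = 0.034. Then P(¬H|E) = 1 − 0.034 = 0.966.

P(¬H | E) ≈ 0.966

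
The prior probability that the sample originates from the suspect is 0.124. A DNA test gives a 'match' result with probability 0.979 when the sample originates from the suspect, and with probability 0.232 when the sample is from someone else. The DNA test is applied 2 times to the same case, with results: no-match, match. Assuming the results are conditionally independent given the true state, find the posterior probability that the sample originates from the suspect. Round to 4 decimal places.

Posterior P(H) ≈ 0.0161

Let H be the event that the sample originates from the suspect; start with P(H) = 0.124. P('match'|H) = 0.979, P('match'|¬H) = 0.232.
Update on result 1 ('no-match'): P(H) ← 0.021·0.1240 / (0.021·0.1240 + 0.768·0.8760) = 0.0026040/0.67537 = 0.0039.
Update on result 2 ('match'): P(H) ← 0.979·0.0039 / (0.979·0.0039 + 0.232·0.9961) = 0.0037747/0.23488 = 0.0161.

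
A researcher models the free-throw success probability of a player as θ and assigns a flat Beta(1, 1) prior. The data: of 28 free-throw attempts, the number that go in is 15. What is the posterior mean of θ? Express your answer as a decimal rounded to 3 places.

Observing 15 successes and 13 failures updates Beta(1, 1) by adding the success and failure counts to the two shape parameters: α = 1+15 = 16, β = 1+13 = 14.
Posterior mean = α/(α+β) = 16/30 = 0.533.

Posterior mean ≈ 0.533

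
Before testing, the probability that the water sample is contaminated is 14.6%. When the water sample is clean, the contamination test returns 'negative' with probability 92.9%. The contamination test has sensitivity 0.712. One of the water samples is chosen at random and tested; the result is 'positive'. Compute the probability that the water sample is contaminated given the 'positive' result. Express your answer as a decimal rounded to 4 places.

P(H | E) ≈ 0.6316

Write H for 'the water sample is contaminated'. Prior odds H:¬H = 0.146/0.854 = 0.17096. For the 'positive' outcome, the likelihood ratio is 0.712/0.071 = 10.028.
Posterior odds = 0.17096 × 10.028 = 1.7144, so P(H|E) = 1.7144/(1+1.7144) = 0.6316.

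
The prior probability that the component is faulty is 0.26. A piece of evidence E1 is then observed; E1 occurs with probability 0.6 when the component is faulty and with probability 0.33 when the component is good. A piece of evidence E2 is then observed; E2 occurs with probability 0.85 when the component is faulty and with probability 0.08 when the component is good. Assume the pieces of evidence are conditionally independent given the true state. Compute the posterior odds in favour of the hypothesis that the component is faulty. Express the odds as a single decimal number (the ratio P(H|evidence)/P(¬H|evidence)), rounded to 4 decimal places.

Prior odds = 0.26/(1−0.26) = 0.35135. In log-odds, ln(0.35135) = -1.0460.
Add log likelihood ratios: ln(1.8182) + ln(10.625) = 2.9610.
Posterior log-odds = 1.9151, so posterior odds = exp(1.9151) = 6.7875.

Posterior odds ≈ 6.7875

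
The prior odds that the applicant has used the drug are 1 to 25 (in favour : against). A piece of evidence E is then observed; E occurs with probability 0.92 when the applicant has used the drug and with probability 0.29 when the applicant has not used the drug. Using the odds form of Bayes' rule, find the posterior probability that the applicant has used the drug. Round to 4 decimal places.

Posterior probability ≈ 0.1126

Prior odds = 1/25 = 0.040000.
Likelihood ratio for E = 0.92/0.29 = 3.1724.
Posterior odds = prior odds × LR = 0.12690.
Posterior probability = odds/(1+odds) = 0.12690/1.1269 = 0.1126.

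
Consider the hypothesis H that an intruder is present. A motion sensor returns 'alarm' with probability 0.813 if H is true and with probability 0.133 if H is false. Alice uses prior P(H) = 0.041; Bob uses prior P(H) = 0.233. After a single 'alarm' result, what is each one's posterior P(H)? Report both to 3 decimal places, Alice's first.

The likelihood ratio for an 'alarm' result is 0.813/0.133 = 6.1128.
Alice: prior odds 0.041/0.959 = 0.042753; posterior odds 0.26134; posterior probability 0.207.
Bob: prior odds 0.233/0.767 = 0.30378; posterior odds 1.8569; posterior probability 0.650.

Alice: 0.207; Bob: 0.650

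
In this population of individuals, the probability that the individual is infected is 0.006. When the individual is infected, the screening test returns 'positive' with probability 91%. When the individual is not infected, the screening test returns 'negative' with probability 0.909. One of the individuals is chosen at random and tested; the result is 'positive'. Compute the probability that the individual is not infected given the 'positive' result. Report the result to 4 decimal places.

Let H be the event that the individual is infected. P(H) = 0.006, so P(¬H) = 0.994. With E the 'positive' result, P(E|H) = 0.91 and P(E|¬H) = 0.091.
P(E) = 0.91·0.006 + 0.091·0.994 = 0.0054600 + 0.090454 = 0.095914.
By Bayes' theorem, P(H|E) = 0.0054600 / 0.095914 = 0.0569. Hence P(¬H|E) = 1 − 0.0569 = 0.9431.

P(¬H | E) ≈ 0.9431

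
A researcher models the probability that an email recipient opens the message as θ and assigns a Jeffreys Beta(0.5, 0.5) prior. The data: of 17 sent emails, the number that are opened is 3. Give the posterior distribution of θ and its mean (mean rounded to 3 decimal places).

Posterior: Beta(3.5, 14.5); mean ≈ 0.194

Observing 3 successes and 14 failures updates Beta(0.5, 0.5) by adding the success and failure counts to the two shape parameters: α = 0.5+3 = 3.5, β = 0.5+14 = 14.5.
Posterior mean = α/(α+β) = 3.5/18 = 0.194.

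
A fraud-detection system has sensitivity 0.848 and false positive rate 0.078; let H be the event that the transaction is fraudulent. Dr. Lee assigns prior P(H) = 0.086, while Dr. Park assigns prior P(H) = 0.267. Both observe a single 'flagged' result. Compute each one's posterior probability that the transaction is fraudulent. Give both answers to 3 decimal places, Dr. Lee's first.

Dr. Lee: 0.506; Dr. Park: 0.798

The likelihood ratio for a 'flagged' result is 0.848/0.078 = 10.872.
Dr. Lee: prior odds 0.086/0.914 = 0.094092; posterior odds 1.0229; posterior probability 0.506.
Dr. Park: prior odds 0.267/0.733 = 0.36426; posterior odds 3.9601; posterior probability 0.798.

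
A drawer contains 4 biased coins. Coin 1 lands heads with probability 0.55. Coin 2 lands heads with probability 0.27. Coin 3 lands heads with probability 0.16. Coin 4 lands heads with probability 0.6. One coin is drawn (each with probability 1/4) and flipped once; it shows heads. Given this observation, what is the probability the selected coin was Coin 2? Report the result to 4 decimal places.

Posterior probability ≈ 0.1709

P(heads|C1) = 0.55; P(heads|C2) = 0.27; P(heads|C3) = 0.16; P(heads|C4) = 0.6.
Prior × likelihood for each source: 0.25·0.55=0.1375, 0.25·0.27=0.06750, 0.25·0.16=0.04000, 0.25·0.6=0.1500. Summing gives P(heads) = 0.39500.
P(Coin 2 | heads) = 0.06750 / 0.39500 = 0.1709.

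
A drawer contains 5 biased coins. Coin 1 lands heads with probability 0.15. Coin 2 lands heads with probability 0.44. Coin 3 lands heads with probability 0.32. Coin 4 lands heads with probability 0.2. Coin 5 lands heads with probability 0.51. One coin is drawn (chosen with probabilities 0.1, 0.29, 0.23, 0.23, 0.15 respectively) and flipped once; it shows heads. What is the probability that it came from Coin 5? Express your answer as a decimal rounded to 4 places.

P(heads|C1) = 0.15; P(heads|C2) = 0.44; P(heads|C3) = 0.32; P(heads|C4) = 0.2; P(heads|C5) = 0.51.
Prior × likelihood for each source: 0.1·0.15=0.01500, 0.29·0.44=0.1276, 0.23·0.32=0.07360, 0.23·0.2=0.04600, 0.15·0.51=0.07650. Summing gives P(heads) = 0.33870.
P(Coin 5 | heads) = 0.07650 / 0.33870 = 0.2259.

Posterior probability ≈ 0.2259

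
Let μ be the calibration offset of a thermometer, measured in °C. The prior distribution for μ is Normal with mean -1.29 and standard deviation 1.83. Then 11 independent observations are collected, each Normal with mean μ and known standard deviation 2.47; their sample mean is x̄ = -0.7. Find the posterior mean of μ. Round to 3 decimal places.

With known σ, the Normal prior is conjugate. Weight on the data is w = (n/σ²)/(n/σ² + 1/τ₀²) = 1.80301/(1.80301+0.298606) = 0.85792.
Posterior mean = w·x̄ + (1−w)·μ₀ = 0.85792·-0.7 + 0.14208·-1.29 = -0.784.

Posterior mean ≈ -0.784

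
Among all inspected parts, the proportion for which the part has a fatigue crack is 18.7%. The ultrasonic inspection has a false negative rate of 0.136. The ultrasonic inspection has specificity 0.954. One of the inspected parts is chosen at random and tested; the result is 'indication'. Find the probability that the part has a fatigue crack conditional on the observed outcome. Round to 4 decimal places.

Let H be the event that the part has a fatigue crack. P(H) = 0.187, so P(¬H) = 0.813. With E the 'indication' result, P(E|H) = 0.864 and P(E|¬H) = 0.046.
P(E) = 0.864·0.187 + 0.046·0.813 = 0.16157 + 0.037398 = 0.19897.
By Bayes' theorem, P(H|E) = 0.16157 / 0.19897 = 0.8120.

P(H | E) ≈ 0.8120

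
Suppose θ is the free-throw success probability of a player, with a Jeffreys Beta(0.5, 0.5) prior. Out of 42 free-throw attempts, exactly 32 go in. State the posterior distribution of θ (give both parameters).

Observing 32 successes and 10 failures updates Beta(0.5, 0.5) by adding the success and failure counts to the two shape parameters: α = 0.5+32 = 32.5, β = 0.5+10 = 10.5.

Posterior: Beta(32.5, 10.5)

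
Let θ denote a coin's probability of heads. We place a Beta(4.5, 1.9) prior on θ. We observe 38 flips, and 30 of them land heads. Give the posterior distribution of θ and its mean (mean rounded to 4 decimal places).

Posterior: Beta(34.5, 9.9); mean ≈ 0.7770

The binomial likelihood is conjugate to the Beta prior: with 30 successes and 8 failures, the posterior is Beta(4.5+30, 1.9+8) = Beta(34.5, 9.9).
E[θ | data] = 34.5/(34.5+9.9) = 0.7770.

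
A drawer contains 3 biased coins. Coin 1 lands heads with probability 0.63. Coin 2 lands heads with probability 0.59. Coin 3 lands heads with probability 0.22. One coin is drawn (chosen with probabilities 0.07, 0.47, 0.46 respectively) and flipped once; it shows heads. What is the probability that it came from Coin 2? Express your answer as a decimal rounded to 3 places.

Tabulate prior·likelihood by source: [1] prior 0.07, lik 0.63, product 0.04410; [2] prior 0.47, lik 0.59, product 0.2773; [3] prior 0.46, lik 0.22, product 0.1012.
Normalizing constant = 0.42260; the posterior for Coin 2 is its product over the sum, 0.2773/0.42260 = 0.656.

Posterior probability ≈ 0.656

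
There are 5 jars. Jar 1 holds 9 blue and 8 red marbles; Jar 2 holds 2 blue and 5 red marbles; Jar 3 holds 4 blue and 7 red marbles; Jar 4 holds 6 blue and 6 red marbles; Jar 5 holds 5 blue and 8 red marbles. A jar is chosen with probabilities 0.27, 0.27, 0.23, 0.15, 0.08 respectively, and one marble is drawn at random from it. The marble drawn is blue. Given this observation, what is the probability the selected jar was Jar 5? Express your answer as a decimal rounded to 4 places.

Posterior probability ≈ 0.0751

Tabulate prior·likelihood by source: [1] prior 0.27, lik 0.5294, product 0.1429; [2] prior 0.27, lik 0.2857, product 0.07714; [3] prior 0.23, lik 0.3636, product 0.08364; [4] prior 0.15, lik 0.5, product 0.07500; [5] prior 0.08, lik 0.3846, product 0.03077.
Normalizing constant = 0.40949; the posterior for Jar 5 is its product over the sum, 0.03077/0.40949 = 0.0751.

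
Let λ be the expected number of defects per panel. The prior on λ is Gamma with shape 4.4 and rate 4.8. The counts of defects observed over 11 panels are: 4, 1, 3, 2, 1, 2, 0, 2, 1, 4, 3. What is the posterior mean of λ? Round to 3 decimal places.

The Poisson likelihood adds the total count to the shape and the number of exposure periods to the rate. Here ∑xᵢ = 23 and n = 11, so shape 4.4→27.4 and rate 4.8→15.8.
E[λ | data] = 27.4/15.8 = 1.734.

Posterior mean ≈ 1.734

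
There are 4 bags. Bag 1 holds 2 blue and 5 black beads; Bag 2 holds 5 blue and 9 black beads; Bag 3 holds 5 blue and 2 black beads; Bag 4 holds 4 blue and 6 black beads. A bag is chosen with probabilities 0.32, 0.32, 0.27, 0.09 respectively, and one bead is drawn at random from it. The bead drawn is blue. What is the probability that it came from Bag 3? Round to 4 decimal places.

P(blue|Bag 1) = 0.2857; P(blue|Bag 2) = 0.3571; P(blue|Bag 3) = 0.7143; P(blue|Bag 4) = 0.4.
Prior × likelihood for each source: 0.32·0.2857=0.09143, 0.32·0.3571=0.1143, 0.27·0.7143=0.1929, 0.09·0.4=0.03600. Summing gives P(blue) = 0.43457.
P(Bag 3 | blue) = 0.1929 / 0.43457 = 0.4438.

Posterior probability ≈ 0.4438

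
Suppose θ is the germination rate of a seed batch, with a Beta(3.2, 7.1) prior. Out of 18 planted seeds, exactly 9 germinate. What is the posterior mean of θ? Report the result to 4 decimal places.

Observing 9 successes and 9 failures updates Beta(3.2, 7.1) by adding the success and failure counts to the two shape parameters: α = 3.2+9 = 12.2, β = 7.1+9 = 16.1.
Posterior mean = α/(α+β) = 12.2/28.3 = 0.4311.

Posterior mean ≈ 0.4311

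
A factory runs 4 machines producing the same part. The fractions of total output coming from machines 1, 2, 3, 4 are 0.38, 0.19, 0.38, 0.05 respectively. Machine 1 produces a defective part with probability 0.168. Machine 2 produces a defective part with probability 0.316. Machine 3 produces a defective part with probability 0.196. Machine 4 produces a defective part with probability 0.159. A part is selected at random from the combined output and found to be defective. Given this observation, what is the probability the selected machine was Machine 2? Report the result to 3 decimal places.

Tabulate prior·likelihood by source: [1] prior 0.38, lik 0.168, product 0.06384; [2] prior 0.19, lik 0.316, product 0.06004; [3] prior 0.38, lik 0.196, product 0.07448; [4] prior 0.05, lik 0.159, product 0.007950.
Normalizing constant = 0.20631; the posterior for Machine 2 is its product over the sum, 0.06004/0.20631 = 0.291.

Posterior probability ≈ 0.291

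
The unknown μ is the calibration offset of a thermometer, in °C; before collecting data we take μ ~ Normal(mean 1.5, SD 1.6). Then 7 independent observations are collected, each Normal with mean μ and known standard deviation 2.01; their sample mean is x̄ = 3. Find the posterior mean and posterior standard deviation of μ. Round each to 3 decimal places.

Prior precision 1/τ₀² = 1/1.6² = 0.390625; data precision n/σ² = 7/2.01² = 1.73263.
Posterior precision = 0.390625 + 1.73263 = 2.12326, giving posterior SD = 1/√2.12326 = 0.686.
Posterior mean = (0.390625·1.5 + 1.73263·3) / 2.12326 = 2.724.

Posterior mean ≈ 2.724; posterior SD ≈ 0.686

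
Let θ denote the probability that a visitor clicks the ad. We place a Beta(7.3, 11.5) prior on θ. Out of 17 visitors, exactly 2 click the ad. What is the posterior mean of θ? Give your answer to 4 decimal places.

Posterior mean ≈ 0.2598

The binomial likelihood is conjugate to the Beta prior: with 2 successes and 15 failures, the posterior is Beta(7.3+2, 11.5+15) = Beta(9.3, 26.5).
E[θ | data] = 9.3/(9.3+26.5) = 0.2598.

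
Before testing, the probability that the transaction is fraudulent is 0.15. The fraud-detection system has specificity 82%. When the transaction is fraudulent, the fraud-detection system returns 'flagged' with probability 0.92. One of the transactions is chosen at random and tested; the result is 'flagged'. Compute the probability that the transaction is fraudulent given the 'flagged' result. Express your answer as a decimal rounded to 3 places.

Let H be the event that the transaction is fraudulent. P(H) = 0.15, so P(¬H) = 0.85. With E the 'flagged' result, P(E|H) = 0.92 and P(E|¬H) = 0.18.
P(E) = 0.92·0.15 + 0.18·0.85 = 0.13800 + 0.15300 = 0.29100.
By Bayes' theorem, P(H|E) = 0.13800 / 0.29100 = 0.474.

P(H | E) ≈ 0.474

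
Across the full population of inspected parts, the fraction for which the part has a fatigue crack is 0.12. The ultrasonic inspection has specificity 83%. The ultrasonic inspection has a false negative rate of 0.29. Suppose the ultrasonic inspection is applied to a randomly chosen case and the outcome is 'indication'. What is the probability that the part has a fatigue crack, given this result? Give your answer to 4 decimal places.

Write H for 'the part has a fatigue crack'. Prior odds H:¬H = 0.12/0.88 = 0.13636. For the 'indication' outcome, the likelihood ratio is 0.71/0.17 = 4.1765.
Posterior odds = 0.13636 × 4.1765 = 0.56952, so P(H|E) = 0.56952/(1+0.56952) = 0.3629.

P(H | E) ≈ 0.3629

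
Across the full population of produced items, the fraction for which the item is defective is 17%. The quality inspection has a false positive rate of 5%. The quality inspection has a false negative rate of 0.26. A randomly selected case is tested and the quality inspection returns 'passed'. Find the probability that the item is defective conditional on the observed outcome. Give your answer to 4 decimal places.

P(H | E) ≈ 0.0531

Let H be the event that the item is defective. P(H) = 0.17, so P(¬H) = 0.83. With E the 'passed' result, P(E|H) = 0.26 and P(E|¬H) = 0.95.
P(E) = 0.26·0.17 + 0.95·0.83 = 0.044200 + 0.78850 = 0.83270.
By Bayes' theorem, P(H|E) = 0.044200 / 0.83270 = 0.0531.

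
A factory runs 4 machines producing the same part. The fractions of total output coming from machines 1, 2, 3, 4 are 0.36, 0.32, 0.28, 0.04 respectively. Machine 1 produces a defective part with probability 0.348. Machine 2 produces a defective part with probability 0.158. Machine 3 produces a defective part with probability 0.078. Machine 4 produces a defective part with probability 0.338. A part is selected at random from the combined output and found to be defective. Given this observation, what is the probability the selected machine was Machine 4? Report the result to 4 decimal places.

Tabulate prior·likelihood by source: [1] prior 0.36, lik 0.348, product 0.1253; [2] prior 0.32, lik 0.158, product 0.05056; [3] prior 0.28, lik 0.078, product 0.02184; [4] prior 0.04, lik 0.338, product 0.01352.
Normalizing constant = 0.21120; the posterior for Machine 4 is its product over the sum, 0.01352/0.21120 = 0.0640.

Posterior probability ≈ 0.0640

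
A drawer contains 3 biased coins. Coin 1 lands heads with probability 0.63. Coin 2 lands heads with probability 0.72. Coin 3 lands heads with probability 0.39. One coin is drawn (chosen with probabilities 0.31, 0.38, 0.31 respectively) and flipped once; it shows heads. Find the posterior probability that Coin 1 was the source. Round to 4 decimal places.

Posterior probability ≈ 0.3311

P(heads|C1) = 0.63; P(heads|C2) = 0.72; P(heads|C3) = 0.39.
Prior × likelihood for each source: 0.31·0.63=0.1953, 0.38·0.72=0.2736, 0.31·0.39=0.1209. Summing gives P(heads) = 0.58980.
P(Coin 1 | heads) = 0.1953 / 0.58980 = 0.3311.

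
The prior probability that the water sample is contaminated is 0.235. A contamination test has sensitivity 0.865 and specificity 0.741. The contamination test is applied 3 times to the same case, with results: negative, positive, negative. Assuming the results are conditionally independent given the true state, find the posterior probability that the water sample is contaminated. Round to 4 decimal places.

Posterior P(H) ≈ 0.0329

Let H be the event that the water sample is contaminated; start with P(H) = 0.235. P('positive'|H) = 0.865, P('positive'|¬H) = 0.259.
Update on result 1 ('negative'): P(H) ← 0.135·0.2350 / (0.135·0.2350 + 0.741·0.7650) = 0.031725/0.59859 = 0.0530.
Update on result 2 ('positive'): P(H) ← 0.865·0.0530 / (0.865·0.0530 + 0.259·0.9470) = 0.045845/0.29112 = 0.1575.
Update on result 3 ('negative'): P(H) ← 0.135·0.1575 / (0.135·0.1575 + 0.741·0.8425) = 0.021260/0.64557 = 0.0329.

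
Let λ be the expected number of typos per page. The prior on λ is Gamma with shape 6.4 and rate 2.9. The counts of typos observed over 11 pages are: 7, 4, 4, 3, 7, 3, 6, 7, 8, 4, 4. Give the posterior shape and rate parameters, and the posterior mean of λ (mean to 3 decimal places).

The Poisson likelihood adds the total count to the shape and the number of exposure periods to the rate. Here ∑xᵢ = 57 and n = 11, so shape 6.4→63.4 and rate 2.9→13.9.
E[λ | data] = 63.4/13.9 = 4.561.

Posterior: Gamma(shape=63.4, rate=13.9); mean ≈ 4.561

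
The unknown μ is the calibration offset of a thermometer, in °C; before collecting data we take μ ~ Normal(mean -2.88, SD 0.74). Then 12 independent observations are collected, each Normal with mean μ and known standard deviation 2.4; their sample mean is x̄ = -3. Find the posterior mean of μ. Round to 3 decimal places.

Posterior mean ≈ -2.944

Prior precision 1/τ₀² = 1/0.74² = 1.82615; data precision n/σ² = 12/2.4² = 2.08333.
Posterior precision = 1.82615 + 2.08333 = 3.90948.
Posterior mean = (1.82615·-2.88 + 2.08333·-3) / 3.90948 = -2.944.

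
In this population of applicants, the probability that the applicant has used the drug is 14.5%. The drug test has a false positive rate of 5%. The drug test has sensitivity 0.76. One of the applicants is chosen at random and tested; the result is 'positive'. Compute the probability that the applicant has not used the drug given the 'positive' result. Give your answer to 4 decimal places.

Write H for 'the applicant has used the drug'. Prior odds H:¬H = 0.145/0.855 = 0.16959. For the 'positive' outcome, the likelihood ratio is 0.76/0.05 = 15.200.
Posterior odds = 0.16959 × 15.200 = 2.5778, so P(H|E) = 2.5778/(1+2.5778) = 0.7205. Then P(¬H|E) = 1 − 0.7205 = 0.2795.

P(¬H | E) ≈ 0.2795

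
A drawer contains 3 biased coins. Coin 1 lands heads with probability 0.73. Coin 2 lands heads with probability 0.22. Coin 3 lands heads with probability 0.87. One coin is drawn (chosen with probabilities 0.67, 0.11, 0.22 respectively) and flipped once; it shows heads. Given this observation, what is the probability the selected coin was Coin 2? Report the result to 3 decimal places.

Posterior probability ≈ 0.034

P(heads|C1) = 0.73; P(heads|C2) = 0.22; P(heads|C3) = 0.87.
Prior × likelihood for each source: 0.67·0.73=0.4891, 0.11·0.22=0.02420, 0.22·0.87=0.1914. Summing gives P(heads) = 0.70470.
P(Coin 2 | heads) = 0.02420 / 0.70470 = 0.034.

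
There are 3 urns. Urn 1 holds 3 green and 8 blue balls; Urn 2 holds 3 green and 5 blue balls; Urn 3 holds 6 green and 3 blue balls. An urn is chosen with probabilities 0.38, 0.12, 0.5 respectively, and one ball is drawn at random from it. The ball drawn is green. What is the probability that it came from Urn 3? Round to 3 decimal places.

Tabulate prior·likelihood by source: [1] prior 0.38, lik 0.2727, product 0.1036; [2] prior 0.12, lik 0.375, product 0.04500; [3] prior 0.5, lik 0.6667, product 0.3333.
Normalizing constant = 0.48197; the posterior for Urn 3 is its product over the sum, 0.3333/0.48197 = 0.692.

Posterior probability ≈ 0.692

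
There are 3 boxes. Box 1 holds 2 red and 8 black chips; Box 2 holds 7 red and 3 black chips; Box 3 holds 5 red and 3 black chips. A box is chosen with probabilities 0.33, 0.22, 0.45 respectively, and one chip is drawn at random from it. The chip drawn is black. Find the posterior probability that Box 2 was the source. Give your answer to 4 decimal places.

Tabulate prior·likelihood by source: [1] prior 0.33, lik 0.8, product 0.2640; [2] prior 0.22, lik 0.3, product 0.06600; [3] prior 0.45, lik 0.375, product 0.1688.
Normalizing constant = 0.49875; the posterior for Box 2 is its product over the sum, 0.06600/0.49875 = 0.1323.

Posterior probability ≈ 0.1323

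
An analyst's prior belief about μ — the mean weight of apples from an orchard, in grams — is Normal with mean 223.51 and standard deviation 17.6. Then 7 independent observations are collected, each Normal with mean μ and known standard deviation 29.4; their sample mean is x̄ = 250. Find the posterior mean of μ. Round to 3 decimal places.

Prior precision 1/τ₀² = 1/17.6² = 0.00322831; data precision n/σ² = 7/29.4² = 0.00809848.
Posterior precision = 0.00322831 + 0.00809848 = 0.0113268.
Posterior mean = (0.00322831·223.51 + 0.00809848·250) / 0.0113268 = 242.450.

Posterior mean ≈ 242.450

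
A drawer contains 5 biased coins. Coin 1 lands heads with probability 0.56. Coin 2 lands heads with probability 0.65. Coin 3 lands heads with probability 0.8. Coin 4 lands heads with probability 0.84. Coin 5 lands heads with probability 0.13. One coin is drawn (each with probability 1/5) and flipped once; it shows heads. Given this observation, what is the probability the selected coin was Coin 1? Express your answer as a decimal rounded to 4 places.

Tabulate prior·likelihood by source: [1] prior 0.2, lik 0.56, product 0.1120; [2] prior 0.2, lik 0.65, product 0.1300; [3] prior 0.2, lik 0.8, product 0.1600; [4] prior 0.2, lik 0.84, product 0.1680; [5] prior 0.2, lik 0.13, product 0.02600.
Normalizing constant = 0.59600; the posterior for Coin 1 is its product over the sum, 0.1120/0.59600 = 0.1879.

Posterior probability ≈ 0.1879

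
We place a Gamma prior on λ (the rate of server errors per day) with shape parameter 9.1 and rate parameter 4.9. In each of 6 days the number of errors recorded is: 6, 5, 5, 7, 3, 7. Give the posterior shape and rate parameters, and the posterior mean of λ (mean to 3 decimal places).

Total count ∑xᵢ = 33 over n = 6 days.
Gamma is conjugate to the Poisson likelihood: posterior is Gamma(shape = 9.1+33 = 42.1, rate = 4.9+6 = 10.9).
E[λ | data] = 42.1/10.9 = 3.862.

Posterior: Gamma(shape=42.1, rate=10.9); mean ≈ 3.862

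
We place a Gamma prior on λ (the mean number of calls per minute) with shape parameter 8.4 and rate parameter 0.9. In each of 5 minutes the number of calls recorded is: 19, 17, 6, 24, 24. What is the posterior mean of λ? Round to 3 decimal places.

Total count ∑xᵢ = 90 over n = 5 minutes.
Gamma is conjugate to the Poisson likelihood: posterior is Gamma(shape = 8.4+90 = 98.4, rate = 0.9+5 = 5.9).
E[λ | data] = 98.4/5.9 = 16.678.

Posterior mean ≈ 16.678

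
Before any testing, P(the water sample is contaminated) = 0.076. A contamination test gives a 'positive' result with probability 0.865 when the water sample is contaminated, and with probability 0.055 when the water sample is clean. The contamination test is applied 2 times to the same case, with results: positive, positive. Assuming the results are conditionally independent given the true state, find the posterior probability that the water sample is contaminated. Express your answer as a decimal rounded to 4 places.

Let H be the event that the water sample is contaminated; start with P(H) = 0.076. P('positive'|H) = 0.865, P('positive'|¬H) = 0.055.
Update on result 1 ('positive'): P(H) ← 0.865·0.0760 / (0.865·0.0760 + 0.055·0.9240) = 0.065740/0.11656 = 0.5640.
Update on result 2 ('positive'): P(H) ← 0.865·0.5640 / (0.865·0.5640 + 0.055·0.4360) = 0.48786/0.51184 = 0.9531.

Posterior P(H) ≈ 0.9531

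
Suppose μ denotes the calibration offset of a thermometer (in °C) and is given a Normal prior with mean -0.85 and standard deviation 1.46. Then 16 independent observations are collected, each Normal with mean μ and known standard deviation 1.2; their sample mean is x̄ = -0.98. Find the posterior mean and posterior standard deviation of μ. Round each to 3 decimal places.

With known σ, the Normal prior is conjugate. Weight on the data is w = (n/σ²)/(n/σ² + 1/τ₀²) = 11.1111/(11.1111+0.469131) = 0.95949.
Posterior mean = w·x̄ + (1−w)·μ₀ = 0.95949·-0.98 + 0.040511·-0.85 = -0.975. Posterior variance = 1/(11.1111+0.469131) = 0.0863540, so SD = 0.294.

Posterior mean ≈ -0.975; posterior SD ≈ 0.294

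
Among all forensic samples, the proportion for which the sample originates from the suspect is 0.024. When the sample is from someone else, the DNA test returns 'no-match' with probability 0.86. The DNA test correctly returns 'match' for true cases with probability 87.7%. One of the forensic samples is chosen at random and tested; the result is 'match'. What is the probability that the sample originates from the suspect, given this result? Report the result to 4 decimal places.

Write H for 'the sample originates from the suspect'. Prior odds H:¬H = 0.024/0.976 = 0.024590. For the 'match' outcome, the likelihood ratio is 0.877/0.14 = 6.2643.
Posterior odds = 0.024590 × 6.2643 = 0.15404, so P(H|E) = 0.15404/(1+0.15404) = 0.1335.

P(H | E) ≈ 0.1335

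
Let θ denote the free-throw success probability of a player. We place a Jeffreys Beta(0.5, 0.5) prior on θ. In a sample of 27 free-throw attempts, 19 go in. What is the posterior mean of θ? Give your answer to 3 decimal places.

Posterior mean ≈ 0.696

The binomial likelihood is conjugate to the Beta prior: with 19 successes and 8 failures, the posterior is Beta(0.5+19, 0.5+8) = Beta(19.5, 8.5).
E[θ | data] = 19.5/(19.5+8.5) = 0.696.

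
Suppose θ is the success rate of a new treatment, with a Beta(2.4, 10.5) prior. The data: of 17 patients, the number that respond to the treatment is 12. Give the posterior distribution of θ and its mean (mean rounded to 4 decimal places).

Observing 12 successes and 5 failures updates Beta(2.4, 10.5) by adding the success and failure counts to the two shape parameters: α = 2.4+12 = 14.4, β = 10.5+5 = 15.5.
E[θ | data] = 14.4/(14.4+15.5) = 0.4816.

Posterior: Beta(14.4, 15.5); mean ≈ 0.4816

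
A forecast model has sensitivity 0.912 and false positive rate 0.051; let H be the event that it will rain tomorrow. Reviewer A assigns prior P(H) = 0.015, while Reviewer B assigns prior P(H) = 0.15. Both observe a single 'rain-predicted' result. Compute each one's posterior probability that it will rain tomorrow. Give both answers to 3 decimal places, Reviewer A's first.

P('+'|H) = 0.912, P('+'|¬H) = 0.051.
Reviewer A: numerator 0.912·0.015 = 0.013680; evidence = 0.013680+0.051·0.985 = 0.063915; posterior = 0.214.
Reviewer B: numerator 0.912·0.15 = 0.13680; evidence = 0.13680+0.051·0.85 = 0.18015; posterior = 0.759.

Reviewer A: 0.214; Reviewer B: 0.759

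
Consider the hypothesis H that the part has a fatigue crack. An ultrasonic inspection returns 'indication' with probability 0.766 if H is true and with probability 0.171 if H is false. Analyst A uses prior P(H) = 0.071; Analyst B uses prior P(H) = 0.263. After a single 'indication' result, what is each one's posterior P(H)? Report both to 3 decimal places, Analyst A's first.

The likelihood ratio for an 'indication' result is 0.766/0.171 = 4.4795.
Analyst A: prior odds 0.071/0.929 = 0.076426; posterior odds 0.34235; posterior probability 0.255.
Analyst B: prior odds 0.263/0.737 = 0.35685; posterior odds 1.5985; posterior probability 0.615.

Analyst A: 0.255; Analyst B: 0.615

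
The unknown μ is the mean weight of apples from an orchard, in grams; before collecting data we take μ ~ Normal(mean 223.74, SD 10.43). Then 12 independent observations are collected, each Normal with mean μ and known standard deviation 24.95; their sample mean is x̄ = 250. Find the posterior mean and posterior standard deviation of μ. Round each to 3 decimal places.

Prior precision 1/τ₀² = 1/10.43² = 0.00919245; data precision n/σ² = 12/24.95² = 0.0192770.
Posterior precision = 0.00919245 + 0.0192770 = 0.0284695, giving posterior SD = 1/√0.0284695 = 5.927.
Posterior mean = (0.00919245·223.74 + 0.0192770·250) / 0.0284695 = 241.521.

Posterior mean ≈ 241.521; posterior SD ≈ 5.927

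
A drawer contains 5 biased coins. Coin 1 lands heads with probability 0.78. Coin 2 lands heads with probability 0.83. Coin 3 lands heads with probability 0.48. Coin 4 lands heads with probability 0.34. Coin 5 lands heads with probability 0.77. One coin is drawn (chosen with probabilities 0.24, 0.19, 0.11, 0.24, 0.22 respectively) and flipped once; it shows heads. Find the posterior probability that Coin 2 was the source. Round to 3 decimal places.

Posterior probability ≈ 0.243

P(heads|C1) = 0.78; P(heads|C2) = 0.83; P(heads|C3) = 0.48; P(heads|C4) = 0.34; P(heads|C5) = 0.77.
Prior × likelihood for each source: 0.24·0.78=0.1872, 0.19·0.83=0.1577, 0.11·0.48=0.05280, 0.24·0.34=0.08160, 0.22·0.77=0.1694. Summing gives P(heads) = 0.64870.
P(Coin 2 | heads) = 0.1577 / 0.64870 = 0.243.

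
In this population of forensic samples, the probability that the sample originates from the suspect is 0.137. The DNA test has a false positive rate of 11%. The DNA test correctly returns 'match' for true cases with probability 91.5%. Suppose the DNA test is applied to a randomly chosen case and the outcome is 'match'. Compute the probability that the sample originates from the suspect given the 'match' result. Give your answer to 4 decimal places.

Write H for 'the sample originates from the suspect'. Prior odds H:¬H = 0.137/0.863 = 0.15875. For the 'match' outcome, the likelihood ratio is 0.915/0.11 = 8.3182.
Posterior odds = 0.15875 × 8.3182 = 1.3205, so P(H|E) = 1.3205/(1+1.3205) = 0.5691.

P(H | E) ≈ 0.5691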